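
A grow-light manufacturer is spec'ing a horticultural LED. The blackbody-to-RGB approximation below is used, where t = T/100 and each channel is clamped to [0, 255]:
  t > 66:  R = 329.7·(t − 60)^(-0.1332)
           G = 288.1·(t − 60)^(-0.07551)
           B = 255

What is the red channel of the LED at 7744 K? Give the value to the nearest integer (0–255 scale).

225

t = 7744/100 = 77.44; the t > 66 branch applies.
R = 329.7·(77.44 − 60)^(-0.1332) = 329.7·17.44^(-0.1332) = 329.7·0.68332 = 225.292.
Rounded: 225.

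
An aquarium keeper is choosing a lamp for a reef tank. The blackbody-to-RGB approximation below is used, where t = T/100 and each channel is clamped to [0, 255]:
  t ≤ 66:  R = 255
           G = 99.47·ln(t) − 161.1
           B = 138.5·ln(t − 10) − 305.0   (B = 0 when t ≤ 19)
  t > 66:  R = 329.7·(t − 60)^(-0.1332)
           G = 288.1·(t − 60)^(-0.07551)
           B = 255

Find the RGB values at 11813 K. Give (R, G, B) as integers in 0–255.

t = 11813/100 = 118.13; the t > 66 branch applies.
R = 329.7·(118.13 − 60)^(-0.1332) = 329.7·58.13^(-0.1332) = 329.7·0.58208 = 191.911.
G = 288.1·(118.13 − 60)^(-0.07551) = 288.1·58.13^(-0.07551) = 288.1·0.73582 = 211.989.
B = 255 by definition for t > 66.
Rounded: (192, 212, 255).

(192, 212, 255)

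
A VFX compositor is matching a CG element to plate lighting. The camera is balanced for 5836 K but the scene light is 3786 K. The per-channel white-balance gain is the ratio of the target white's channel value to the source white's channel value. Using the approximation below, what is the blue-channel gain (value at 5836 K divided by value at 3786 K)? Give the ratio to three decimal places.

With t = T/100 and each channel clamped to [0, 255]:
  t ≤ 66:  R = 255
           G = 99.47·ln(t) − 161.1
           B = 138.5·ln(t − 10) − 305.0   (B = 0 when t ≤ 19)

1.490

At 3786 K (t = 37.86):
  B = 138.5·ln(37.86 − 10) − 305.0 = 138.5·ln 27.86 − 305.0 = 138.5·3.3272 − 305.0 = 155.816.
At 5836 K (t = 58.36):
  B = 138.5·ln(58.36 − 10) − 305.0 = 138.5·ln 48.36 − 305.0 = 138.5·3.8787 − 305.0 = 232.196.
Gain = 232.196 / 155.816 = 1.4902 → 1.490.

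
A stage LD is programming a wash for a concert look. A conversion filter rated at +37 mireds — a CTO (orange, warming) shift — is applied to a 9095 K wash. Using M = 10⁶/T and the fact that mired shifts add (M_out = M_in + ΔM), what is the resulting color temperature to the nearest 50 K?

6800 K

M_in = 10⁶/9095 = 109.95 mireds.
M_out = 109.95 + (+37) = 146.95 mireds.
T_out = 10⁶/146.95 = 6805.0 K → 6800 K.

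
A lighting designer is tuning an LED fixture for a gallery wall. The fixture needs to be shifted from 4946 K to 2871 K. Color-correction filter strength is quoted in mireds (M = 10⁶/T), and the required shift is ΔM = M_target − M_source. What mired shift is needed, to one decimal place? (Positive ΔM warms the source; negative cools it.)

M_source = 10⁶/4946 = 202.184; M_target = 10⁶/2871 = 348.311.
ΔM = 348.311 − 202.184 = 146.127 → +146.1 mireds, a warming shift.

+146.1 mireds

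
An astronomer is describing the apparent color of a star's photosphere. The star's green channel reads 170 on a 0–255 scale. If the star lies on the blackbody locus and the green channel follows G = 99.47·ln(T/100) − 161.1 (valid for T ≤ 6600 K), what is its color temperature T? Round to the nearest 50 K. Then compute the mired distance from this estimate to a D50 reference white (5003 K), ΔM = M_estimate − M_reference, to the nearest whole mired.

+157 mireds

ln t = (170 + 161.1) / 99.47 = 3.3286.
t = e^3.3286 = 27.900.
T = 100·t = 2790 K → 2800 K to the nearest 50 K.
M_estimate = 10⁶/2800 = 357.14; M_reference = 10⁶/5003 = 199.88.
ΔM = 357.14 − 199.88 = 157.26 → +157 mireds.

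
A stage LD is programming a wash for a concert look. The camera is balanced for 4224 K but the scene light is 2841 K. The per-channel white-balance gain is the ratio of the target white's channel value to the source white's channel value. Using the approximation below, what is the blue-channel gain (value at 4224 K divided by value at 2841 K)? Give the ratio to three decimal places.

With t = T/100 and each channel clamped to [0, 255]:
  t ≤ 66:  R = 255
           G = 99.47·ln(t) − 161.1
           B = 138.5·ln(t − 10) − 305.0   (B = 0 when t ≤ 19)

1.788

At 2841 K (t = 28.41):
  B = 138.5·ln(28.41 − 10) − 305.0 = 138.5·ln 18.41 − 305.0 = 138.5·2.9129 − 305.0 = 98.436.
At 4224 K (t = 42.24):
  B = 138.5·ln(42.24 − 10) − 305.0 = 138.5·ln 32.24 − 305.0 = 138.5·3.4732 − 305.0 = 176.039.
Gain = 176.039 / 98.436 = 1.7884 → 1.788.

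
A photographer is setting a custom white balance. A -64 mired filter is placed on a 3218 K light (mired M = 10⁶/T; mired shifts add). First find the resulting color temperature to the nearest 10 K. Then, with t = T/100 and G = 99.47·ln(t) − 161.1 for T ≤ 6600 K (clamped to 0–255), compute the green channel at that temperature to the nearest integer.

207

M_in = 10⁶/3218 = 310.75; M_out = 310.75 + (-64) = 246.75.
T_out = 10⁶/246.75 = 4052.7 K → 4050 K; t = 40.5.
G = 99.47·ln 40.5 − 161.1 = 99.47·3.7013 − 161.1 = 207.069.
Rounded: 207.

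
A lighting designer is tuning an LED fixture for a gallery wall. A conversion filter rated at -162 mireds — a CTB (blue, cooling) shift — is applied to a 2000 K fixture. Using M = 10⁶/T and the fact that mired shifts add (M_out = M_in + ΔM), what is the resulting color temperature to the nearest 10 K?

M_in = 10⁶/2000 = 500.00 mireds.
M_out = 500.00 + (-162) = 338.00 mireds.
T_out = 10⁶/338.00 = 2958.6 K → 2960 K.

2960 K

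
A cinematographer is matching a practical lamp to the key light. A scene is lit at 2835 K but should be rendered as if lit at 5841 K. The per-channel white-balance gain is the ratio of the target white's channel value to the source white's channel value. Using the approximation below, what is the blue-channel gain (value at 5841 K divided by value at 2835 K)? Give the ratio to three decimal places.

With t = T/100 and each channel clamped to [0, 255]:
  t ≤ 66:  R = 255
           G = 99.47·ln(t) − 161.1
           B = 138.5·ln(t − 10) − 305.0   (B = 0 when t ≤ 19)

2.371

At 2835 K (t = 28.35):
  B = 138.5·ln(28.35 − 10) − 305.0 = 138.5·ln 18.35 − 305.0 = 138.5·2.9096 − 305.0 = 97.984.
At 5841 K (t = 58.41):
  B = 138.5·ln(58.41 − 10) − 305.0 = 138.5·ln 48.41 − 305.0 = 138.5·3.8797 − 305.0 = 232.339.
Gain = 232.339 / 97.984 = 2.3712 → 2.371.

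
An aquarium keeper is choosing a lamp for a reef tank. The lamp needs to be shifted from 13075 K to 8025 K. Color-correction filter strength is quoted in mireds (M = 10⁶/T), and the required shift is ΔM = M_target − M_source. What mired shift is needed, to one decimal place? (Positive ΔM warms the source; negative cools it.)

M_source = 10⁶/13075 = 76.482; M_target = 10⁶/8025 = 124.611.
ΔM = 124.611 − 76.482 = 48.129 → +48.1 mireds, a warming shift.

+48.1 mireds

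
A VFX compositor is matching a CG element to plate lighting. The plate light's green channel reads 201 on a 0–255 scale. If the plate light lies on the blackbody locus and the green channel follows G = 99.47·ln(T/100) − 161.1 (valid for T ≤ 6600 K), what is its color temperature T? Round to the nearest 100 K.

ln t = (201 + 161.1) / 99.47 = 3.6403.
t = e^3.6403 = 38.103.
T = 100·t = 3810 K → 3800 K to the nearest 100 K.

3800 K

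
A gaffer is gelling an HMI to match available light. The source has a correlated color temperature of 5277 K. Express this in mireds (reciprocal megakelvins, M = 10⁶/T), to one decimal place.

M = 10⁶ / 5277 = 189.502 → 189.5 mireds.

189.5 mireds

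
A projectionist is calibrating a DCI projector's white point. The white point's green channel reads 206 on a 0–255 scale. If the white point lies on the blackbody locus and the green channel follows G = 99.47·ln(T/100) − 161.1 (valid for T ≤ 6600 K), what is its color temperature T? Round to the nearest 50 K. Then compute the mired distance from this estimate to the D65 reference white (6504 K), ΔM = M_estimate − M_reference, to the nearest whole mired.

ln t = (206 + 161.1) / 99.47 = 3.6906.
t = e^3.6906 = 40.067.
T = 100·t = 4007 K → 4000 K to the nearest 50 K.
M_estimate = 10⁶/4000 = 250.00; M_reference = 10⁶/6504 = 153.75.
ΔM = 250.00 − 153.75 = 96.25 → +96 mireds.

+96 mireds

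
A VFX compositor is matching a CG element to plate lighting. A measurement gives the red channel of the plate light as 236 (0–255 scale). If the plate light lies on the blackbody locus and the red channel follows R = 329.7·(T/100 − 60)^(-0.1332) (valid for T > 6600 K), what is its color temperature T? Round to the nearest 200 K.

(t − 60)^(-0.1332) = 236/329.7 = 0.71580.
t − 60 = 0.71580^(1/-0.1332) = 0.71580^(-7.508) = 12.307, so t = 72.307.
T = 100·t = 7231 K → 7200 K to the nearest 200 K.

7200 K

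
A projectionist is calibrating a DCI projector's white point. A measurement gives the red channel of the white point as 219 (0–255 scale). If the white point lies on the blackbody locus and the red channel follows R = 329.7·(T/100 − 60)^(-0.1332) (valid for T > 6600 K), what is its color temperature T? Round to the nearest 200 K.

(t − 60)^(-0.1332) = 219/329.7 = 0.66424.
t − 60 = 0.66424^(1/-0.1332) = 0.66424^(-7.508) = 21.572, so t = 81.572.
T = 100·t = 8157 K → 8200 K to the nearest 200 K.

8200 K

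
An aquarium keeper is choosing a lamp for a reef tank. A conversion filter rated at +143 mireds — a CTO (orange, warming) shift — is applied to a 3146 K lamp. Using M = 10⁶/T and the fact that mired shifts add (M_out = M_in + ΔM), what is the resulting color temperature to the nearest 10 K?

2170 K

M_in = 10⁶/3146 = 317.86 mireds.
M_out = 317.86 + (+143) = 460.86 mireds.
T_out = 10⁶/460.86 = 2169.8 K → 2170 K.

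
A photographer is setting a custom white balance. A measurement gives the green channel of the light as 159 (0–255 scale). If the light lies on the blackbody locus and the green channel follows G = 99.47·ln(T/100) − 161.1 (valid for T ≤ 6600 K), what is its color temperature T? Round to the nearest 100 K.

2500 K

ln t = (159 + 161.1) / 99.47 = 3.2181.
t = e^3.2181 = 24.980.
T = 100·t = 2498 K → 2500 K to the nearest 100 K.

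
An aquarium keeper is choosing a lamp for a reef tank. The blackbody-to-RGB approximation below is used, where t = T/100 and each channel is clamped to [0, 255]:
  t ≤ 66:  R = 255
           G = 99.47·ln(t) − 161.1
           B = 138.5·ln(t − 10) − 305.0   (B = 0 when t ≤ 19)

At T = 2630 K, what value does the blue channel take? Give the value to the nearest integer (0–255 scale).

82

t = 2630/100 = 26.3; the t ≤ 66 branch applies.
B = 138.5·ln(26.3 − 10) − 305.0 = 138.5·ln 16.3 − 305.0 = 138.5·2.7912 − 305.0 = 81.576.
Rounded: 82.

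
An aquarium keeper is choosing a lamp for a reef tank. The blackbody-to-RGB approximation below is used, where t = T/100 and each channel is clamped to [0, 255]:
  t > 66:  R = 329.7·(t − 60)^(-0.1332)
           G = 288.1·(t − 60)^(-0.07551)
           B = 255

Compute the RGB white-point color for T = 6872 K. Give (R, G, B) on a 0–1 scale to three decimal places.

t = 6872/100 = 68.72; the t > 66 branch applies.
R = 329.7·(68.72 − 60)^(-0.1332) = 329.7·8.72^(-0.1332) = 329.7·0.74942 = 247.083.
G = 288.1·(68.72 − 60)^(-0.07551) = 288.1·8.72^(-0.07551) = 288.1·0.84914 = 244.639.
B = 255 by definition for t > 66.
Dividing each by 255: (0.9690, 0.9594, 1.0000) → (0.969, 0.959, 1.000).

(0.969, 0.959, 1.000)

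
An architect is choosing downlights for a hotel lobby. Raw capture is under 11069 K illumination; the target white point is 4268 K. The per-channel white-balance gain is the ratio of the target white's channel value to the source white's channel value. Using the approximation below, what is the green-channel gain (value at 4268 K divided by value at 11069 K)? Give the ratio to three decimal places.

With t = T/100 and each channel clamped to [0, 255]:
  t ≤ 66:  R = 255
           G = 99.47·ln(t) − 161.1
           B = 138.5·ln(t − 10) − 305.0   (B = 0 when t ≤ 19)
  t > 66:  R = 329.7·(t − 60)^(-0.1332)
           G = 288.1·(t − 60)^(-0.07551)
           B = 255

At 11069 K (t = 110.69):
  G = 288.1·(110.69 − 60)^(-0.07551) = 288.1·50.69^(-0.07551) = 288.1·0.74347 = 214.193.
At 4268 K (t = 42.68):
  G = 99.47·ln 42.68 − 161.1 = 99.47·3.7537 − 161.1 = 212.284.
Gain = 212.284 / 214.193 = 0.9911 → 0.991.

0.991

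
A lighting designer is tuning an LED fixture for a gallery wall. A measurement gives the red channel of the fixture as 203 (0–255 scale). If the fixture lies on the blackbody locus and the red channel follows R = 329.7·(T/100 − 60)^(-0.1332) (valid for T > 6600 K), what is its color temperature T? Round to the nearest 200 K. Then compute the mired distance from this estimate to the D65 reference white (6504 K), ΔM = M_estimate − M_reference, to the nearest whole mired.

(t − 60)^(-0.1332) = 203/329.7 = 0.61571.
t − 60 = 0.61571^(1/-0.1332) = 0.61571^(-7.508) = 38.129, so t = 98.129.
T = 100·t = 9813 K → 9800 K to the nearest 200 K.
M_estimate = 10⁶/9800 = 102.04; M_reference = 10⁶/6504 = 153.75.
ΔM = 102.04 − 153.75 = -51.71 → -52 mireds.

-52 mireds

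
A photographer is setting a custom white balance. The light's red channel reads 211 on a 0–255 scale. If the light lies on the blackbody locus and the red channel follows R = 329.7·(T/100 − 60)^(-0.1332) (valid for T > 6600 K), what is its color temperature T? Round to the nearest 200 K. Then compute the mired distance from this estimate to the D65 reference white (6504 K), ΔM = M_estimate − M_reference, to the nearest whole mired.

-40 mireds

(t − 60)^(-0.1332) = 211/329.7 = 0.63998.
t − 60 = 0.63998^(1/-0.1332) = 0.63998^(-7.508) = 28.525, so t = 88.525.
T = 100·t = 8853 K → 8800 K to the nearest 200 K.
M_estimate = 10⁶/8800 = 113.64; M_reference = 10⁶/6504 = 153.75.
ΔM = 113.64 − 153.75 = -40.12 → -40 mireds.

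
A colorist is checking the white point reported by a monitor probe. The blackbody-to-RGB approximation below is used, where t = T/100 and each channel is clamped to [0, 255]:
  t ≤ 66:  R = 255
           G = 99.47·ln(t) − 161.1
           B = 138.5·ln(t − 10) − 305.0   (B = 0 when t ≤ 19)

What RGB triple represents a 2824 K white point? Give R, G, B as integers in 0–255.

R=255, G=171, B=97

t = 2824/100 = 28.24; the t ≤ 66 branch applies.
R = 255 by definition for t ≤ 66.
G = 99.47·ln 28.24 − 161.1 = 99.47·3.3407 − 161.1 = 171.203.
B = 138.5·ln(28.24 − 10) − 305.0 = 138.5·ln 18.24 − 305.0 = 138.5·2.9036 − 305.0 = 97.151.
Rounded: (255, 171, 97).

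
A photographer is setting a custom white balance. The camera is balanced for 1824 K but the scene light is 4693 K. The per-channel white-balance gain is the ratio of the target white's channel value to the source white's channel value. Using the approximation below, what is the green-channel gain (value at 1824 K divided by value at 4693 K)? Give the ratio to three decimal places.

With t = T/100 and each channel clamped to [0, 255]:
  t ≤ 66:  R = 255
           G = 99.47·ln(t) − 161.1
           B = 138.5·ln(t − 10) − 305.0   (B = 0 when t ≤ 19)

0.576

At 4693 K (t = 46.93):
  G = 99.47·ln 46.93 − 161.1 = 99.47·3.8487 − 161.1 = 221.726.
At 1824 K (t = 18.24):
  G = 99.47·ln 18.24 − 161.1 = 99.47·2.9036 − 161.1 = 127.723.
Gain = 127.723 / 221.726 = 0.5760 → 0.576.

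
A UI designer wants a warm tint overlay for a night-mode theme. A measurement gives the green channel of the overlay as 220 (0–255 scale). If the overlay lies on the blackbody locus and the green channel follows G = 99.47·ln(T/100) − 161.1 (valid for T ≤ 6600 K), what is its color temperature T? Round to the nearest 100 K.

ln t = (220 + 161.1) / 99.47 = 3.8313.
t = e^3.8313 = 46.123.
T = 100·t = 4612 K → 4600 K to the nearest 100 K.

4600 K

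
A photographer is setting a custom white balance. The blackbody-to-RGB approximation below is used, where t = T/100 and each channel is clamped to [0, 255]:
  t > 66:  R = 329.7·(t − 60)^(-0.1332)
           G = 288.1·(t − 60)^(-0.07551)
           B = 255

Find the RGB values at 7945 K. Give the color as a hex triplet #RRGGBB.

#DEE6FF

t = 7945/100 = 79.45; the t > 66 branch applies.
R = 329.7·(79.45 − 60)^(-0.1332) = 329.7·19.45^(-0.1332) = 329.7·0.67347 = 222.042.
G = 288.1·(79.45 − 60)^(-0.07551) = 288.1·19.45^(-0.07551) = 288.1·0.79923 = 230.259.
B = 255 by definition for t > 66.
Rounded: (222, 230, 255).
In hex: #DEE6FF.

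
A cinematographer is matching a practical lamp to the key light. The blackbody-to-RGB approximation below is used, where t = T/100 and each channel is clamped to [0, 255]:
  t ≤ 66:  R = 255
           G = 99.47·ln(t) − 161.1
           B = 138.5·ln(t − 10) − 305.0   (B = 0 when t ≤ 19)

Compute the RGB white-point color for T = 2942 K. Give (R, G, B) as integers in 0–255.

t = 2942/100 = 29.42; the t ≤ 66 branch applies.
R = 255 by definition for t ≤ 66.
G = 99.47·ln 29.42 − 161.1 = 99.47·3.3817 − 161.1 = 175.275.
B = 138.5·ln(29.42 − 10) − 305.0 = 138.5·ln 19.42 − 305.0 = 138.5·2.9663 − 305.0 = 105.833.
Rounded: (255, 175, 106).

(255, 175, 106)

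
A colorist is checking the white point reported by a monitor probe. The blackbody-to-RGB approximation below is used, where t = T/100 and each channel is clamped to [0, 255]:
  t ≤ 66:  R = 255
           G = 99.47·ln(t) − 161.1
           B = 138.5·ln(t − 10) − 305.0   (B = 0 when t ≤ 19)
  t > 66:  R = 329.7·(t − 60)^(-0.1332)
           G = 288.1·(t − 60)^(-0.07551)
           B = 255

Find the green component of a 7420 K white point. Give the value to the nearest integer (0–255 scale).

t = 7420/100 = 74.2; the t > 66 branch applies.
G = 288.1·(74.2 − 60)^(-0.07551) = 288.1·14.2^(-0.07551) = 288.1·0.81845 = 235.795.
Rounded: 236.

236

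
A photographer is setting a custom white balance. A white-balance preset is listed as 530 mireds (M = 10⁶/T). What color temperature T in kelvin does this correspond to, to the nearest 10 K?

T = 10⁶ / 530 = 1886.79 K → 1890 K.

1890 K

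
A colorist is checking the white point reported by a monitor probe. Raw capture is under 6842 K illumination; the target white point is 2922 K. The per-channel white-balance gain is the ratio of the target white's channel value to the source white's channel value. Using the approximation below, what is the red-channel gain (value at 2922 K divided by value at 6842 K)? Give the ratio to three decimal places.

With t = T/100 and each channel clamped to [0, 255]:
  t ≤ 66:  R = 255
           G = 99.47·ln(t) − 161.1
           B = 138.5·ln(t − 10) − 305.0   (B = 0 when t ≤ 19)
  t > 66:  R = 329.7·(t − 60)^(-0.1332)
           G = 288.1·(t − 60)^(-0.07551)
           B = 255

At 6842 K (t = 68.42):
  R = 329.7·(68.42 − 60)^(-0.1332) = 329.7·8.42^(-0.1332) = 329.7·0.75292 = 248.237.
At 2922 K (t = 29.22):
  R = 255 by definition for t ≤ 66.
Gain = 255.000 / 248.237 = 1.0272 → 1.027.

1.027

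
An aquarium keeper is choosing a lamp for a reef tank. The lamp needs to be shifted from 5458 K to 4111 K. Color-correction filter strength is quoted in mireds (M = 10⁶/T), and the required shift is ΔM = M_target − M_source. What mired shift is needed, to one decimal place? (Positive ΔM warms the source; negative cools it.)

M_source = 10⁶/5458 = 183.217; M_target = 10⁶/4111 = 243.250.
ΔM = 243.250 − 183.217 = 60.033 → +60.0 mireds, a warming shift.

+60.0 mireds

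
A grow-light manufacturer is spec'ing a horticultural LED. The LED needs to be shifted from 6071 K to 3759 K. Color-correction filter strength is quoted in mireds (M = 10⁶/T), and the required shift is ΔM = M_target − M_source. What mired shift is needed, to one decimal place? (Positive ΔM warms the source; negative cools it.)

M_source = 10⁶/6071 = 164.718; M_target = 10⁶/3759 = 266.028.
ΔM = 266.028 − 164.718 = 101.311 → +101.3 mireds, a warming shift.

+101.3 mireds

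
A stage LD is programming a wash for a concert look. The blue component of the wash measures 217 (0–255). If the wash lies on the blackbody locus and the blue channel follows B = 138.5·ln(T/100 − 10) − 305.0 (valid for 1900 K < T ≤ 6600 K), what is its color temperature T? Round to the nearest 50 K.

5350 K

ln(t − 10) = (217 + 305.0) / 138.5 = 3.7690.
t − 10 = e^3.7690 = 43.335, so t = 53.335.
T = 100·t = 5333 K → 5350 K to the nearest 50 K.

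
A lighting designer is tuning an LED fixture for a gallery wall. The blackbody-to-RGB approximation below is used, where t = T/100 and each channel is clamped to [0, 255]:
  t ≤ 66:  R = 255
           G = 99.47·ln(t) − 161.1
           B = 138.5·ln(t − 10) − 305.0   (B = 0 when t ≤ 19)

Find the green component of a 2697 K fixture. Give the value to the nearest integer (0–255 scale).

t = 2697/100 = 26.97; the t ≤ 66 branch applies.
G = 99.47·ln 26.97 − 161.1 = 99.47·3.2947 − 161.1 = 166.626.
Rounded: 167.

167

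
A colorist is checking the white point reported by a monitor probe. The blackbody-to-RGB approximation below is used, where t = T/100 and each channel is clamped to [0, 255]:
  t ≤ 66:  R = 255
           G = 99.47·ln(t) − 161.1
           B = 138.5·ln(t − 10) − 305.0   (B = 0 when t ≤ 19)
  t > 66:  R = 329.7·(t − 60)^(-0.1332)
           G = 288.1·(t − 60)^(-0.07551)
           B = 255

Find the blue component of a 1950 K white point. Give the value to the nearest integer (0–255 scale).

7

t = 1950/100 = 19.5; the t ≤ 66 branch applies.
B = 138.5·ln(19.5 − 10) − 305.0 = 138.5·ln 9.5 − 305.0 = 138.5·2.2513 − 305.0 = 6.804.
Rounded: 7.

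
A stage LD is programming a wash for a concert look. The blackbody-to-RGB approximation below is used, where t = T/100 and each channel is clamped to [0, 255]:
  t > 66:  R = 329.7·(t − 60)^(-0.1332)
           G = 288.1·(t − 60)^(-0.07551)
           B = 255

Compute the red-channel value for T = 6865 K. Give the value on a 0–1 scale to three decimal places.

0.970

t = 6865/100 = 68.65; the t > 66 branch applies.
R = 329.7·(68.65 − 60)^(-0.1332) = 329.7·8.65^(-0.1332) = 329.7·0.75022 = 247.348.
On a 0–1 scale: 247.348/255 = 0.9700 → 0.970.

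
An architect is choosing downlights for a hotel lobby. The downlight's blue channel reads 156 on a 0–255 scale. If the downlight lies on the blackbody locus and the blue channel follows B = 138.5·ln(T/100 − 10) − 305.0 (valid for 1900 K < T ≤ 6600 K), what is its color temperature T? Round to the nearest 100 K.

ln(t − 10) = (156 + 305.0) / 138.5 = 3.3285.
t − 10 = e^3.3285 = 27.897, so t = 37.897.
T = 100·t = 3790 K → 3800 K to the nearest 100 K.

3800 K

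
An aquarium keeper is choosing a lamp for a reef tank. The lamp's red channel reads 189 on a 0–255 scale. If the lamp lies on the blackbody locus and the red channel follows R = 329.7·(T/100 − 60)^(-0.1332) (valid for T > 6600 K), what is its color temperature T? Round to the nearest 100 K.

12500 K

(t − 60)^(-0.1332) = 189/329.7 = 0.57325.
t − 60 = 0.57325^(1/-0.1332) = 0.57325^(-7.508) = 65.199, so t = 125.199.
T = 100·t = 12520 K → 12500 K to the nearest 100 K.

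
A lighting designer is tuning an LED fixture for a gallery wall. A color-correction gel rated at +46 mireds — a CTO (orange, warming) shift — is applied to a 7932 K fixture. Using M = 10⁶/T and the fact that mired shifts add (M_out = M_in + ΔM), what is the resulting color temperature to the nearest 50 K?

5800 K

M_in = 10⁶/7932 = 126.07 mireds.
M_out = 126.07 + (+46) = 172.07 mireds.
T_out = 10⁶/172.07 = 5811.5 K → 5800 K.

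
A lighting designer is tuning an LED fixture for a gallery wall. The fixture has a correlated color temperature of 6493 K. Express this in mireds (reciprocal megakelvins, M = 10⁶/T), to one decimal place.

M = 10⁶ / 6493 = 154.012 → 154.0 mireds.

154.0 mireds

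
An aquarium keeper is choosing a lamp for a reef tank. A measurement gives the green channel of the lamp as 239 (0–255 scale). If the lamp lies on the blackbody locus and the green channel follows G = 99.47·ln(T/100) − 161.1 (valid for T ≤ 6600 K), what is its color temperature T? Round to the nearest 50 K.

5600 K

ln t = (239 + 161.1) / 99.47 = 4.0223.
t = e^4.0223 = 55.830.
T = 100·t = 5583 K → 5600 K to the nearest 50 K.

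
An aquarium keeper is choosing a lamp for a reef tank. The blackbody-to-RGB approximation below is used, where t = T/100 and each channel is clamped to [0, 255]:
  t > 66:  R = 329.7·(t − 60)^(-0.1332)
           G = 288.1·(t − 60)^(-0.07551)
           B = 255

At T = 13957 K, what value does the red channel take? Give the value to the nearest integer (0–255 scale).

t = 13957/100 = 139.57; the t > 66 branch applies.
R = 329.7·(139.57 − 60)^(-0.1332) = 329.7·79.57^(-0.1332) = 329.7·0.55824 = 184.051.
Rounded: 184.

184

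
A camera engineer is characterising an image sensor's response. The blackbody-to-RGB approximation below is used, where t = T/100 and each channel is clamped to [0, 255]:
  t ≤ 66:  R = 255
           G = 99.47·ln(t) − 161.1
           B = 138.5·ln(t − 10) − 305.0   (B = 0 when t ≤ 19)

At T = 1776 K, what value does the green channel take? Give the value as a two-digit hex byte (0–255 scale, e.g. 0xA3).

t = 1776/100 = 17.76; the t ≤ 66 branch applies.
G = 99.47·ln 17.76 − 161.1 = 99.47·2.8769 − 161.1 = 125.070.
Rounded: 125; in hex, 0x7D.

0x7D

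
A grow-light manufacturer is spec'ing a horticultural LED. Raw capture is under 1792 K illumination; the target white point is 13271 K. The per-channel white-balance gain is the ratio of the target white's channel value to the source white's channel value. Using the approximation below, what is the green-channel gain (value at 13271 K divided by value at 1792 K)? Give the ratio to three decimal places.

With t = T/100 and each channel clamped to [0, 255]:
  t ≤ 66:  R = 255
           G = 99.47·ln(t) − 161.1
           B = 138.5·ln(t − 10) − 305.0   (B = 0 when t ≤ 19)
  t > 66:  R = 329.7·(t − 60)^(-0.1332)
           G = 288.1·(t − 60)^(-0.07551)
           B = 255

At 1792 K (t = 17.92):
  G = 99.47·ln 17.92 − 161.1 = 99.47·2.8859 − 161.1 = 125.962.
At 13271 K (t = 132.71):
  G = 288.1·(132.71 − 60)^(-0.07551) = 288.1·72.71^(-0.07551) = 288.1·0.72349 = 208.437.
Gain = 208.437 / 125.962 = 1.6548 → 1.655.

1.655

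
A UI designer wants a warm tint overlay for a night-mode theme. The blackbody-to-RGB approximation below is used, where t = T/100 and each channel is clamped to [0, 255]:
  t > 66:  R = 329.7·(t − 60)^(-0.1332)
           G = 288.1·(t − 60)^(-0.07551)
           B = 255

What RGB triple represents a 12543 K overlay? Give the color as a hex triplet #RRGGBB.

#BDD2FF

t = 12543/100 = 125.43; the t > 66 branch applies.
R = 329.7·(125.43 − 60)^(-0.1332) = 329.7·65.43^(-0.1332) = 329.7·0.57298 = 188.911.
G = 288.1·(125.43 − 60)^(-0.07551) = 288.1·65.43^(-0.07551) = 288.1·0.72927 = 210.104.
B = 255 by definition for t > 66.
Rounded: (189, 210, 255).
In hex: #BDD2FF.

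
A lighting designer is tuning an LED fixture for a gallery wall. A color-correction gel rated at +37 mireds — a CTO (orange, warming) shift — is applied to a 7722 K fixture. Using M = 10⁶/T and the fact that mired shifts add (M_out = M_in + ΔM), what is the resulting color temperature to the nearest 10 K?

6010 K

M_in = 10⁶/7722 = 129.50 mireds.
M_out = 129.50 + (+37) = 166.50 mireds.
T_out = 10⁶/166.50 = 6006.0 K → 6010 K.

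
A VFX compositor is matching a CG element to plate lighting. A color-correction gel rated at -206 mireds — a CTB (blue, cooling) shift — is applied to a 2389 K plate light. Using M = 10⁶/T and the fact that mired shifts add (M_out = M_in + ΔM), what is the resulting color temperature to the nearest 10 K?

M_in = 10⁶/2389 = 418.59 mireds.
M_out = 418.59 + (-206) = 212.59 mireds.
T_out = 10⁶/212.59 = 4704.0 K → 4700 K.

4700 K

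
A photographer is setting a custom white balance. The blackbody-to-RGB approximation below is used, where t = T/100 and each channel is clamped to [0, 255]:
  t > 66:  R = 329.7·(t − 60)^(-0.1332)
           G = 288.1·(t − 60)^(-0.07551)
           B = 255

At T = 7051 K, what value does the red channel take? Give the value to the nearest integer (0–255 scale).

t = 7051/100 = 70.51; the t > 66 branch applies.
R = 329.7·(70.51 − 60)^(-0.1332) = 329.7·10.51^(-0.1332) = 329.7·0.73101 = 241.014.
Rounded: 241.

241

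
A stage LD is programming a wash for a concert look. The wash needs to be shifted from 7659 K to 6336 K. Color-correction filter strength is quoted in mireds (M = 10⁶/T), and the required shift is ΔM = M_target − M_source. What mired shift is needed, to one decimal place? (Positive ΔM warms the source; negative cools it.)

+27.3 mireds

M_source = 10⁶/7659 = 130.565; M_target = 10⁶/6336 = 157.828.
ΔM = 157.828 − 130.565 = 27.263 → +27.3 mireds, a warming shift.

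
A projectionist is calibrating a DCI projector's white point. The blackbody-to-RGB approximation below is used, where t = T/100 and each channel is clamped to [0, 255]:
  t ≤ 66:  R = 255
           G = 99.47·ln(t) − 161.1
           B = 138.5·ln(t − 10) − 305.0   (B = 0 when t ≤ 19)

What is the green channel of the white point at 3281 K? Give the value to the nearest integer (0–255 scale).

186

t = 3281/100 = 32.81; the t ≤ 66 branch applies.
G = 99.47·ln 32.81 − 161.1 = 99.47·3.4907 − 161.1 = 186.123.
Rounded: 186.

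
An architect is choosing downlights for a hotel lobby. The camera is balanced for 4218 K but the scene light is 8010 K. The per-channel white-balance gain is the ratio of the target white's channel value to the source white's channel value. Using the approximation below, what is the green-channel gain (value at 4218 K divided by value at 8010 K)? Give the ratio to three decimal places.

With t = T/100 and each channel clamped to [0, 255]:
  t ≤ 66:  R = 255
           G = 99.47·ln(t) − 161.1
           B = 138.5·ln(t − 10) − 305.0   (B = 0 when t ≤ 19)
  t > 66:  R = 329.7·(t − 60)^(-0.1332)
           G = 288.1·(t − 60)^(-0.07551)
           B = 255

0.919

At 8010 K (t = 80.1):
  G = 288.1·(80.1 − 60)^(-0.07551) = 288.1·20.1^(-0.07551) = 288.1·0.79725 = 229.688.
At 4218 K (t = 42.18):
  G = 99.47·ln 42.18 − 161.1 = 99.47·3.7419 − 161.1 = 211.111.
Gain = 211.111 / 229.688 = 0.9191 → 0.919.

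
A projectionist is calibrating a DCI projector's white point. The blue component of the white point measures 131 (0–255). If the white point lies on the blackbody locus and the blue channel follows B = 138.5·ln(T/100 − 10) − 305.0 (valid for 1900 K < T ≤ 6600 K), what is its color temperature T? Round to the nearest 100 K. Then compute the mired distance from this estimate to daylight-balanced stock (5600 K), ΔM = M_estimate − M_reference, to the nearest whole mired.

+124 mireds

ln(t − 10) = (131 + 305.0) / 138.5 = 3.1480.
t − 10 = e^3.1480 = 23.290, so t = 33.290.
T = 100·t = 3329 K → 3300 K to the nearest 100 K.
M_estimate = 10⁶/3300 = 303.03; M_reference = 10⁶/5600 = 178.57.
ΔM = 303.03 − 178.57 = 124.46 → +124 mireds.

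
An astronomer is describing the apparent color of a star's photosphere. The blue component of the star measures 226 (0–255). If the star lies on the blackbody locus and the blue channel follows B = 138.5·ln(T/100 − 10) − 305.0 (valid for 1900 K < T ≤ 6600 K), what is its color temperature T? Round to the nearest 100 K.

5600 K

ln(t − 10) = (226 + 305.0) / 138.5 = 3.8339.
t − 10 = e^3.8339 = 46.244, so t = 56.244.
T = 100·t = 5624 K → 5600 K to the nearest 100 K.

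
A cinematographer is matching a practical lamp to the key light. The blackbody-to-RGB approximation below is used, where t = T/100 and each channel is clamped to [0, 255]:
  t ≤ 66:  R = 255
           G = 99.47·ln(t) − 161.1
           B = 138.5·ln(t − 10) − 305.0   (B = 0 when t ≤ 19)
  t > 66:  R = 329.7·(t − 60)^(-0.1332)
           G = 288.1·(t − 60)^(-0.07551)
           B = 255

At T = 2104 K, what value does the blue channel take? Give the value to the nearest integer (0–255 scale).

t = 2104/100 = 21.04; the t ≤ 66 branch applies.
B = 138.5·ln(21.04 − 10) − 305.0 = 138.5·ln 11.04 − 305.0 = 138.5·2.4015 − 305.0 = 27.611.
Rounded: 28.

28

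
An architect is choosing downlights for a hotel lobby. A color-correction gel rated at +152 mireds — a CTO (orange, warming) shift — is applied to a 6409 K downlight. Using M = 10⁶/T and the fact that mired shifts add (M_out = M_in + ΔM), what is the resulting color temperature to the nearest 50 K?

M_in = 10⁶/6409 = 156.03 mireds.
M_out = 156.03 + (+152) = 308.03 mireds.
T_out = 10⁶/308.03 = 3246.4 K → 3250 K.

3250 K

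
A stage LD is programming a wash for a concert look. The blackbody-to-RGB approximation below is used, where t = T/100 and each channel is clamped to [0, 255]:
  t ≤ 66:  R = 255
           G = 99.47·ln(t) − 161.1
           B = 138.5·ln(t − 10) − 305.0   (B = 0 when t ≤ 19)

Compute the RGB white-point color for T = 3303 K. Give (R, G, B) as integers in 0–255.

t = 3303/100 = 33.03; the t ≤ 66 branch applies.
R = 255 by definition for t ≤ 66.
G = 99.47·ln 33.03 − 161.1 = 99.47·3.4974 − 161.1 = 186.788.
B = 138.5·ln(33.03 − 10) − 305.0 = 138.5·ln 23.03 − 305.0 = 138.5·3.1368 − 305.0 = 129.446.
Rounded: (255, 187, 129).

(255, 187, 129)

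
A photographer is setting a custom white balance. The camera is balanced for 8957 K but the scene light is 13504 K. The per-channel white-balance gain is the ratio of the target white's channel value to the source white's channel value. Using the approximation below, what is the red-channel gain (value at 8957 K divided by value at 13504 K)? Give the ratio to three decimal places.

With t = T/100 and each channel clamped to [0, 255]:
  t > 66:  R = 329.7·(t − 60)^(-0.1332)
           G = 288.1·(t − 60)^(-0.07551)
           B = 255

At 13504 K (t = 135.04):
  R = 329.7·(135.04 − 60)^(-0.1332) = 329.7·75.04^(-0.1332) = 329.7·0.56261 = 185.494.
At 8957 K (t = 89.57):
  R = 329.7·(89.57 − 60)^(-0.1332) = 329.7·29.57^(-0.1332) = 329.7·0.63692 = 209.991.
Gain = 209.991 / 185.494 = 1.1321 → 1.132.

1.132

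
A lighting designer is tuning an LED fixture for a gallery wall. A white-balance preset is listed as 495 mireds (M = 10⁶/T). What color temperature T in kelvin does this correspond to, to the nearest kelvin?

2020 K

T = 10⁶ / 495 = 2020.20 K → 2020 K.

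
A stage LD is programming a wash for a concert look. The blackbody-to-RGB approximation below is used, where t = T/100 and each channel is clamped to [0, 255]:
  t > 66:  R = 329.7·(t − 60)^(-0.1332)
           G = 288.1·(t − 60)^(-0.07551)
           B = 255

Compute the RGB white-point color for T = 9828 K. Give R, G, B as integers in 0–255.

t = 9828/100 = 98.28; the t > 66 branch applies.
R = 329.7·(98.28 − 60)^(-0.1332) = 329.7·38.28^(-0.1332) = 329.7·0.61539 = 202.893.
G = 288.1·(98.28 − 60)^(-0.07551) = 288.1·38.28^(-0.07551) = 288.1·0.75940 = 218.783.
B = 255 by definition for t > 66.
Rounded: (203, 219, 255).

R=203, G=219, B=255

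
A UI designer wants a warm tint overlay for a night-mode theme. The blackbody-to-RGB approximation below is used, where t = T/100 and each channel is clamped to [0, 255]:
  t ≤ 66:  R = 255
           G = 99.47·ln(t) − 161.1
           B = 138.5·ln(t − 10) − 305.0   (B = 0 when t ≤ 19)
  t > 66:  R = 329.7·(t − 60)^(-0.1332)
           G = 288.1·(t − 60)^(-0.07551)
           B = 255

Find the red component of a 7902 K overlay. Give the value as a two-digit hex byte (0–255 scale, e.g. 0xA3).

0xDF

t = 7902/100 = 79.02; the t > 66 branch applies.
R = 329.7·(79.02 − 60)^(-0.1332) = 329.7·19.02^(-0.1332) = 329.7·0.67547 = 222.704.
Rounded: 223; in hex, 0xDF.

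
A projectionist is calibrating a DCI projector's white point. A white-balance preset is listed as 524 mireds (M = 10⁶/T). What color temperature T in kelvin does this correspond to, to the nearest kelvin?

1908 K

T = 10⁶ / 524 = 1908.40 K → 1908 K.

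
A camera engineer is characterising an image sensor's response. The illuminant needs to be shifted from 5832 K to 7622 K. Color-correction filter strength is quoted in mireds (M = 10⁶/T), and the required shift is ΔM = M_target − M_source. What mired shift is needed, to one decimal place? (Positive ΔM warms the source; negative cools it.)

M_source = 10⁶/5832 = 171.468; M_target = 10⁶/7622 = 131.199.
ΔM = 131.199 − 171.468 = -40.269 → -40.3 mireds, a cooling shift.

-40.3 mireds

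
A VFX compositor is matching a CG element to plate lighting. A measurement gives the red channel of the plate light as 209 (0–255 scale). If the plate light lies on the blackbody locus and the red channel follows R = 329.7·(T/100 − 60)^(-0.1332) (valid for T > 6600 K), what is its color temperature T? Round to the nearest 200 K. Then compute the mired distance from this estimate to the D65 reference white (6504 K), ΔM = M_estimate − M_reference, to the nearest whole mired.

(t − 60)^(-0.1332) = 209/329.7 = 0.63391.
t − 60 = 0.63391^(1/-0.1332) = 0.63391^(-7.508) = 30.639, so t = 90.639.
T = 100·t = 9064 K → 9000 K to the nearest 200 K.
M_estimate = 10⁶/9000 = 111.11; M_reference = 10⁶/6504 = 153.75.
ΔM = 111.11 − 153.75 = -42.64 → -43 mireds.

-43 mireds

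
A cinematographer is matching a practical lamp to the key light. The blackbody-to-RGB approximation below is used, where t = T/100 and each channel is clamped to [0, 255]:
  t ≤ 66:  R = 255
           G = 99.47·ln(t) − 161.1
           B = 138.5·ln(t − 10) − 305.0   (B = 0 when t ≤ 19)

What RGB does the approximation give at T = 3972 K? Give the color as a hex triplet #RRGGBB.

#FFCDA5

t = 3972/100 = 39.72; the t ≤ 66 branch applies.
R = 255 by definition for t ≤ 66.
G = 99.47·ln 39.72 − 161.1 = 99.47·3.6819 − 161.1 = 205.134.
B = 138.5·ln(39.72 − 10) − 305.0 = 138.5·ln 29.72 − 305.0 = 138.5·3.3918 − 305.0 = 164.767.
Rounded: (255, 205, 165).
In hex: #FFCDA5.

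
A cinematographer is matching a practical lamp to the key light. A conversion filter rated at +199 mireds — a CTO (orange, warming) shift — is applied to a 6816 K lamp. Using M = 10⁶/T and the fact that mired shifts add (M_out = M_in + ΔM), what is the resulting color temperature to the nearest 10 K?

2890 K

M_in = 10⁶/6816 = 146.71 mireds.
M_out = 146.71 + (+199) = 345.71 mireds.
T_out = 10⁶/345.71 = 2892.6 K → 2890 K.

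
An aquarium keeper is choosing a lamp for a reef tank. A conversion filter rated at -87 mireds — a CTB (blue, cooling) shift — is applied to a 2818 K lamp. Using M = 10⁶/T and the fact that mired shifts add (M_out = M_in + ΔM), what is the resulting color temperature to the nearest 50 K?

M_in = 10⁶/2818 = 354.86 mireds.
M_out = 354.86 + (-87) = 267.86 mireds.
T_out = 10⁶/267.86 = 3733.3 K → 3750 K.

3750 K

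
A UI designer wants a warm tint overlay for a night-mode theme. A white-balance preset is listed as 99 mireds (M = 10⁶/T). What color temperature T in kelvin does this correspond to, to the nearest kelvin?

10101 K

T = 10⁶ / 99 = 10101.01 K → 10101 K.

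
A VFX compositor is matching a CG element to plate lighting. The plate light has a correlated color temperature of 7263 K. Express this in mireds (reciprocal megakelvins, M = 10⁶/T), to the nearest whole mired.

M = 10⁶ / 7263 = 137.684 → 138 mireds.

138 mireds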